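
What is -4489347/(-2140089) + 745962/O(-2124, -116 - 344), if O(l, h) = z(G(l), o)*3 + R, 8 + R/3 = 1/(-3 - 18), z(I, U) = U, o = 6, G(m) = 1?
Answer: -3724927484135/30674609 ≈ -1.2143e+5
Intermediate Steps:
R = -169/7 (R = -24 + 3/(-3 - 18) = -24 + 3/(-21) = -24 + 3*(-1/21) = -24 - 1/7 = -169/7 ≈ -24.143)
O(l, h) = -43/7 (O(l, h) = 6*3 - 169/7 = 18 - 169/7 = -43/7)
-4489347/(-2140089) + 745962/O(-2124, -116 - 344) = -4489347/(-2140089) + 745962/(-43/7) = -4489347*(-1/2140089) + 745962*(-7/43) = 1496449/713363 - 5221734/43 = -3724927484135/30674609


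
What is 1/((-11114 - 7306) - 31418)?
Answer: -1/49838 ≈ -2.0065e-5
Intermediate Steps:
1/((-11114 - 7306) - 31418) = 1/(-18420 - 31418) = 1/(-49838) = -1/49838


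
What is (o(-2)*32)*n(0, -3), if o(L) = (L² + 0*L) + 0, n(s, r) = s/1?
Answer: 0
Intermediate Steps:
n(s, r) = s (n(s, r) = s*1 = s)
o(L) = L² (o(L) = (L² + 0) + 0 = L² + 0 = L²)
(o(-2)*32)*n(0, -3) = ((-2)²*32)*0 = (4*32)*0 = 128*0 = 0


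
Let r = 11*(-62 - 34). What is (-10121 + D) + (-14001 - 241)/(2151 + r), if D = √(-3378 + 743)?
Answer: -11096737/1095 + I*√2635 ≈ -10134.0 + 51.332*I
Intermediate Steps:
r = -1056 (r = 11*(-96) = -1056)
D = I*√2635 (D = √(-2635) = I*√2635 ≈ 51.332*I)
(-10121 + D) + (-14001 - 241)/(2151 + r) = (-10121 + I*√2635) + (-14001 - 241)/(2151 - 1056) = (-10121 + I*√2635) - 14242/1095 = -11096737/1095 + I*√2635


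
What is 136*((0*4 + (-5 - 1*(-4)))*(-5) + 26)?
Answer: 4216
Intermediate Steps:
136*((0*4 + (-5 - 1*(-4)))*(-5) + 26) = 136*((0 + (-5 + 4))*(-5) + 26) = 136*((0 - 1)*(-5) + 26) = 136*(-1*(-5) + 26) = 136*(5 + 26) = 136*31 = 4216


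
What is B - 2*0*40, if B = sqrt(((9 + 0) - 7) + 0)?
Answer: sqrt(2) ≈ 1.4142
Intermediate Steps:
B = sqrt(2) (B = sqrt((9 - 7) + 0) = sqrt(2 + 0) = sqrt(2) ≈ 1.4142)
B - 2*0*40 = sqrt(2) - 2*0*40 = sqrt(2) + 0*40 = sqrt(2) + 0 = sqrt(2)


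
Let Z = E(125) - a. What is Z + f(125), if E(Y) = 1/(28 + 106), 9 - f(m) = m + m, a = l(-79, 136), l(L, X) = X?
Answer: -50517/134 ≈ -376.99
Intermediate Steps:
a = 136
f(m) = 9 - 2*m (f(m) = 9 - (m + m) = 9 - 2*m)
E(Y) = 1/134
Z = -18223/134 (Z = 1/134 - 1*136 = 1/134 - 136 = -18223/134 ≈ -135.99)
Z + f(125) = -18223/134 + (9 - 2*125) = -18223/134 + (9 - 250) = -18223/134 - 241 = -50517/134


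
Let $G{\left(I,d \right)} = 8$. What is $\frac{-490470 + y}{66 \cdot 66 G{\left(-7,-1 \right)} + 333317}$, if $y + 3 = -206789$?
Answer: $- \frac{697262}{368165} \approx -1.8939$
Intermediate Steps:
$y = -206792$ ($y = -3 - 206789 = -206792$)
$\frac{-490470 + y}{66 \cdot 66 G{\left(-7,-1 \right)} + 333317} = \frac{-490470 - 206792}{66 \cdot 66 \cdot 8 + 333317} = - \frac{697262}{4356 \cdot 8 + 333317} = - \frac{697262}{34848 + 333317} = - \frac{697262}{368165}$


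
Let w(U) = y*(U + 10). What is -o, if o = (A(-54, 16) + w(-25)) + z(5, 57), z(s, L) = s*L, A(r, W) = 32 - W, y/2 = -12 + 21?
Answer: -31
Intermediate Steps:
y = 18 (y = 2*(-12 + 21) = 2*9 = 18)
w(U) = 180 + 18*U (w(U) = 18*(U + 10) = 18*(10 + U) = 180 + 18*U)
z(s, L) = L*s
o = 31 (o = ((32 - 1*16) + (180 + 18*(-25))) + 57*5 = ((32 - 16) + (180 - 450)) + 285 = (16 - 270) + 285 = -254 + 285 = 31)
-o = -1*31 = -31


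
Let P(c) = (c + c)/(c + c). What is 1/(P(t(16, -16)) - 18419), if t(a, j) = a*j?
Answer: -1/18418 ≈ -5.4295e-5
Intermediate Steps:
P(c) = 1 (P(c) = (2*c)/((2*c)) = (2*c)*(1/(2*c)) = 1)
1/(P(t(16, -16)) - 18419) = 1/(1 - 18419) = 1/(-18418) = -1/18418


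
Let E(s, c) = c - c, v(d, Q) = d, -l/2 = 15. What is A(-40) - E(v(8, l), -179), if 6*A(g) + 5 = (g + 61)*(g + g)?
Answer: -1685/6 ≈ -280.83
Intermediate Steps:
l = -30 (l = -2*15 = -30)
A(g) = -⅚ + g*(61 + g)/3 (A(g) = -⅚ + ((g + 61)*(g + g))/6 = -⅚ + ((61 + g)*(2*g))/6 = -⅚ + (2*g*(61 + g))/6 = -⅚ + g*(61 + g)/3)
E(s, c) = 0
A(-40) - E(v(8, l), -179) = (-⅚ + (⅓)*(-40)² + (61/3)*(-40)) - 1*0 = (-⅚ + (⅓)*1600 - 2440/3) + 0 = (-⅚ + 1600/3 - 2440/3) + 0 = -1685/6 + 0 = -1685/6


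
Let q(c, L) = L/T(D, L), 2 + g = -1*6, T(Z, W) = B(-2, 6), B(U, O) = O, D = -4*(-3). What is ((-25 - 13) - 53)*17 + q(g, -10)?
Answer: -4646/3 ≈ -1548.7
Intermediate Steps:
D = 12
T(Z, W) = 6
g = -8 (g = -2 - 1*6 = -2 - 6 = -8)
q(c, L) = L/6
((-25 - 13) - 53)*17 + q(g, -10) = ((-25 - 13) - 53)*17 + (⅙)*(-10) = (-38 - 53)*17 - 5/3 = -91*17 - 5/3 = -1547 - 5/3 = -4646/3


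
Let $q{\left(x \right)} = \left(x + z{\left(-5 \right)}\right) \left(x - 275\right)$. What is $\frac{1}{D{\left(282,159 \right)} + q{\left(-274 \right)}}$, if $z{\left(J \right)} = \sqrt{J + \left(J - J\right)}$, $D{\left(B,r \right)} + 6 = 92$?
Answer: $\frac{150512}{22655369149} + \frac{549 i \sqrt{5}}{22655369149} \approx 6.6435 \cdot 10^{-6} + 5.4186 \cdot 10^{-8} i$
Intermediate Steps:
$D{\left(B,r \right)} = 86$ ($D{\left(B,r \right)} = -6 + 92 = 86$)
$z{\left(J \right)} = \sqrt{J}$ ($z{\left(J \right)} = \sqrt{J + 0} = \sqrt{J}$)
$q{\left(x \right)} = \left(-275 + x\right) \left(x + i \sqrt{5}\right)$ ($q{\left(x \right)} = \left(x + \sqrt{-5}\right) \left(x - 275\right) = \left(x + i \sqrt{5}\right) \left(-275 + x\right) = \left(-275 + x\right) \left(x + i \sqrt{5}\right)$)
$\frac{1}{D{\left(282,159 \right)} + q{\left(-274 \right)}} = \frac{1}{86 + \left(\left(-274\right)^{2} - -75350 - 275 i \sqrt{5} + i \left(-274\right) \sqrt{5}\right)} = \frac{1}{86 + \left(75076 + 75350 - 275 i \sqrt{5} - 274 i \sqrt{5}\right)} = \frac{1}{86 + \left(150426 - 549 i \sqrt{5}\right)} = \frac{1}{150512 - 549 i \sqrt{5}}$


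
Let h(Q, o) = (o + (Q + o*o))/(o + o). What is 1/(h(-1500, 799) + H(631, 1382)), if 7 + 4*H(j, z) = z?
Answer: 3196/2374025 ≈ 0.0013462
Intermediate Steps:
h(Q, o) = (Q + o + o²)/(2*o) (h(Q, o) = (o + (Q + o²))/((2*o)) = (Q + o + o²)*(1/(2*o)) = (Q + o + o²)/(2*o))
H(j, z) = -7/4 + z/4
1/(h(-1500, 799) + H(631, 1382)) = 1/((½)*(-1500 + 799*(1 + 799))/799 + (-7/4 + (¼)*1382)) = 1/((½)*(1/799)*(-1500 + 799*800) + (-7/4 + 691/2)) = 1/((½)*(1/799)*(-1500 + 639200) + 1375/4) = 1/((½)*(1/799)*637700 + 1375/4) = 1/(318850/799 + 1375/4) = 1/(2374025/3196) = 3196/2374025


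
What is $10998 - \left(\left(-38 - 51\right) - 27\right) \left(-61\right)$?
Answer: $3922$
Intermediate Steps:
$10998 - \left(\left(-38 - 51\right) - 27\right) \left(-61\right) = 10998 - \left(-89 - 27\right) \left(-61\right) = 10998 - \left(-116\right) \left(-61\right) = 10998 - 7076 = 3922$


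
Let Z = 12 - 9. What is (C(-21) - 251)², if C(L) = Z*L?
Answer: 98596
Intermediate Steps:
Z = 3
C(L) = 3*L
(C(-21) - 251)² = (3*(-21) - 251)² = (-63 - 251)² = (-314)² = 98596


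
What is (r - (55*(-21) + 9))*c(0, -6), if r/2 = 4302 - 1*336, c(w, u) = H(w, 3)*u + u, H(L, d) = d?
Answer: -217872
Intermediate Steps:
c(w, u) = 4*u (c(w, u) = 3*u + u = 4*u)
r = 7932 (r = 2*(4302 - 1*336) = 2*(4302 - 336) = 2*3966 = 7932)
(r - (55*(-21) + 9))*c(0, -6) = (7932 - (55*(-21) + 9))*(4*(-6)) = (7932 - (-1155 + 9))*(-24) = (7932 - 1*(-1146))*(-24) = (7932 + 1146)*(-24) = 9078*(-24) = -217872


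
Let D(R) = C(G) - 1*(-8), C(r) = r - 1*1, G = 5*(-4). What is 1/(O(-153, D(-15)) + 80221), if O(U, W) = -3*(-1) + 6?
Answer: 1/80230 ≈ 1.2464e-5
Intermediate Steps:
G = -20
C(r) = -1 + r (C(r) = r - 1 = -1 + r)
D(R) = -13 (D(R) = (-1 - 20) - 1*(-8) = -21 + 8 = -13)
O(U, W) = 9 (O(U, W) = 3 + 6 = 9)
1/(O(-153, D(-15)) + 80221) = 1/(9 + 80221) = 1/80230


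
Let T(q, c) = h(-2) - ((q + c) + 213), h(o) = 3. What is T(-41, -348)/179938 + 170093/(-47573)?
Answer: -30597678667/8560190474 ≈ -3.5744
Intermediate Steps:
T(q, c) = -210 - c - q (T(q, c) = 3 - ((q + c) + 213) = 3 - ((c + q) + 213) = 3 - (213 + c + q) = 3 + (-213 - c - q) = -210 - c - q)
T(-41, -348)/179938 + 170093/(-47573) = (-210 - 1*(-348) - 1*(-41))/179938 + 170093/(-47573) = (-210 + 348 + 41)*(1/179938) + 170093*(-1/47573) = 179*(1/179938) - 170093/47573 = 179/179938 - 170093/47573 = -30597678667/8560190474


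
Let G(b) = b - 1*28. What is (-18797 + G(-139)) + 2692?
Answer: -16272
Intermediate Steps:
G(b) = -28 + b (G(b) = b - 28 = -28 + b)
(-18797 + G(-139)) + 2692 = (-18797 + (-28 - 139)) + 2692 = (-18797 - 167) + 2692 = -18964 + 2692 = -16272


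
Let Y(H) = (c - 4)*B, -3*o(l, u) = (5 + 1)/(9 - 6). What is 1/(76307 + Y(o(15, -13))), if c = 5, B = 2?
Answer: 1/76309 ≈ 1.3105e-5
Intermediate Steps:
o(l, u) = -2/3 (o(l, u) = -(5 + 1)/(3*(9 - 6)) = -2/3)
Y(H) = 2 (Y(H) = (5 - 4)*2 = 1*2 = 2)
1/(76307 + Y(o(15, -13))) = 1/(76307 + 2) = 1/76309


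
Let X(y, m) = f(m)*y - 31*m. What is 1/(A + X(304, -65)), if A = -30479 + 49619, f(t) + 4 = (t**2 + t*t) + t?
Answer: 1/2568979 ≈ 3.8926e-7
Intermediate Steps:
f(t) = -4 + t + 2*t**2 (f(t) = -4 + ((t**2 + t*t) + t) = -4 + ((t**2 + t**2) + t) = -4 + (2*t**2 + t) = -4 + (t + 2*t**2) = -4 + t + 2*t**2)
X(y, m) = -31*m + y*(-4 + m + 2*m**2) (X(y, m) = (-4 + m + 2*m**2)*y - 31*m = y*(-4 + m + 2*m**2) - 31*m = -31*m + y*(-4 + m + 2*m**2))
A = 19140
1/(A + X(304, -65)) = 1/(19140 + (-31*(-65) + 304*(-4 - 65 + 2*(-65)**2))) = 1/(19140 + (2015 + 304*(-4 - 65 + 2*4225))) = 1/(19140 + (2015 + 304*(-4 - 65 + 8450))) = 1/(19140 + (2015 + 304*8381)) = 1/(19140 + (2015 + 2547824)) = 1/(19140 + 2549839) = 1/2568979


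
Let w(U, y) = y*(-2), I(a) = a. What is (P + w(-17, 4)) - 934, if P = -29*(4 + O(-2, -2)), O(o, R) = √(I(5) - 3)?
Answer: -1058 - 29*√2 ≈ -1099.0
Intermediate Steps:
w(U, y) = -2*y
O(o, R) = √2 (O(o, R) = √(5 - 3) = √2)
P = -116 - 29*√2 (P = -29*(4 + √2) = -116 - 29*√2 ≈ -157.01)
(P + w(-17, 4)) - 934 = ((-116 - 29*√2) - 2*4) - 934 = ((-116 - 29*√2) - 8) - 934 = (-124 - 29*√2) - 934 = -1058 - 29*√2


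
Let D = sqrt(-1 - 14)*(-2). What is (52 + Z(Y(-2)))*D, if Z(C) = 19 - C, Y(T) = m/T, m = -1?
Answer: -141*I*sqrt(15) ≈ -546.09*I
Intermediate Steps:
D = -2*I*sqrt(15) (D = sqrt(-15)*(-2) = (I*sqrt(15))*(-2) = -2*I*sqrt(15) ≈ -7.746*I)
Y(T) = -1/T
(52 + Z(Y(-2)))*D = (52 + (19 - (-1)/(-2)))*(-2*I*sqrt(15)) = (52 + (19 - (-1)*(-1)/2))*(-2*I*sqrt(15)) = (52 + (19 - 1*1/2))*(-2*I*sqrt(15)) = (52 + (19 - 1/2))*(-2*I*sqrt(15)) = (52 + 37/2)*(-2*I*sqrt(15)) = 141*(-2*I*sqrt(15))/2 = -141*I*sqrt(15)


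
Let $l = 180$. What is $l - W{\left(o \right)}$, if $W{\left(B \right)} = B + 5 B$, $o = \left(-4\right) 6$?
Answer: $324$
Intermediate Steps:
$o = -24$
$W{\left(B \right)} = 6 B$
$l - W{\left(o \right)} = 180 - 6 \left(-24\right) = 180 - -144 = 180 + 144 = 324$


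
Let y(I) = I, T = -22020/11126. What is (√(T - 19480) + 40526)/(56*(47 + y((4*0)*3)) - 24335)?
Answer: -40526/21703 - 5*I*√24116328190/120733789 ≈ -1.8673 - 0.0064313*I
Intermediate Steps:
T = -11010/5563 (T = -22020*1/11126 = -11010/5563 ≈ -1.9791)
(√(T - 19480) + 40526)/(56*(47 + y((4*0)*3)) - 24335) = (√(-11010/5563 - 19480) + 40526)/(56*(47 + (4*0)*3) - 24335) = (√(-108378250/5563) + 40526)/(56*(47 + 0*3) - 24335) = (5*I*√24116328190/5563 + 40526)/(56*(47 + 0) - 24335) = (40526 + 5*I*√24116328190/5563)/(56*47 - 24335) = (40526 + 5*I*√24116328190/5563)/(2632 - 24335) = (40526 + 5*I*√24116328190/5563)/(-21703) = (40526 + 5*I*√24116328190/5563)*(-1/21703) = -40526/21703 - 5*I*√24116328190/120733789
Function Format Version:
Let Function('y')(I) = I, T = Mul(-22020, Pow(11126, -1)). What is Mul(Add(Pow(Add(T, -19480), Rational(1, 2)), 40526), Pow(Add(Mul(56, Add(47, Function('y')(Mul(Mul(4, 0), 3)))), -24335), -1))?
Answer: Add(Rational(-40526, 21703), Mul(Rational(-5, 120733789), I, Pow(24116328190, Rational(1, 2)))) ≈ Add(-1.8673, Mul(-0.0064313, I))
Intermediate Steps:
T = Rational(-11010, 5563) (T = Mul(-22020, Rational(1, 11126)) = Rational(-11010, 5563) ≈ -1.9791)
Mul(Add(Pow(Add(T, -19480), Rational(1, 2)), 40526), Pow(Add(Mul(56, Add(47, Function('y')(Mul(Mul(4, 0), 3)))), -24335), -1)) = Mul(Add(Pow(Add(Rational(-11010, 5563), -19480), Rational(1, 2)), 40526), Pow(Add(Mul(56, Add(47, Mul(Mul(4, 0), 3))), -24335), -1)) = Mul(Add(Pow(Rational(-108378250, 5563), Rational(1, 2)), 40526), Pow(Add(Mul(56, Add(47, Mul(0, 3))), -24335), -1)) = Mul(Add(Mul(Rational(5, 5563), I, Pow(24116328190, Rational(1, 2))), 40526), Pow(Add(Mul(56, Add(47, 0)), -24335), -1)) = Mul(Add(40526, Mul(Rational(5, 5563), I, Pow(24116328190, Rational(1, 2)))), Pow(Add(Mul(56, 47), -24335), -1)) = Mul(Add(40526, Mul(Rational(5, 5563), I, Pow(24116328190, Rational(1, 2)))), Pow(Add(2632, -24335), -1)) = Mul(Add(40526, Mul(Rational(5, 5563), I, Pow(24116328190, Rational(1, 2)))), Pow(-21703, -1)) = Mul(Add(40526, Mul(Rational(5, 5563), I, Pow(24116328190, Rational(1, 2)))), Rational(-1, 21703)) = Add(Rational(-40526, 21703), Mul(Rational(-5, 120733789), I, Pow(24116328190, Rational(1, 2))))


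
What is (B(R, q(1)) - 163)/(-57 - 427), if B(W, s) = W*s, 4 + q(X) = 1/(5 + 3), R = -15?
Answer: 839/3872 ≈ 0.21668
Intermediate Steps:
q(X) = -31/8 (q(X) = -4 + 1/(5 + 3) = -4 + 1/8 = -4 + ⅛ = -31/8)
(B(R, q(1)) - 163)/(-57 - 427) = (-15*(-31/8) - 163)/(-57 - 427) = (465/8 - 163)/(-484) = -839/8*(-1/484) = 839/3872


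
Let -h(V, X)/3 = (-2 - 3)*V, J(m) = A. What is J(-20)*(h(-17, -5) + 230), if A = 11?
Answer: -275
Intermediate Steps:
J(m) = 11
h(V, X) = 15*V (h(V, X) = -3*(-2 - 3)*V = -(-15)*V = 15*V)
J(-20)*(h(-17, -5) + 230) = 11*(15*(-17) + 230) = 11*(-255 + 230) = 11*(-25) = -275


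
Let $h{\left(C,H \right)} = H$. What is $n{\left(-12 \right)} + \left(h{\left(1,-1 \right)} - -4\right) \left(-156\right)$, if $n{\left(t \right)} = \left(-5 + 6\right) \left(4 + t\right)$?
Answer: $-476$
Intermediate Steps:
$n{\left(t \right)} = 4 + t$ ($n{\left(t \right)} = 1 \left(4 + t\right) = 4 + t$)
$n{\left(-12 \right)} + \left(h{\left(1,-1 \right)} - -4\right) \left(-156\right) = \left(4 - 12\right) + \left(-1 - -4\right) \left(-156\right) = -8 + \left(-1 + 4\right) \left(-156\right) = -8 + 3 \left(-156\right) = -8 - 468 = -476$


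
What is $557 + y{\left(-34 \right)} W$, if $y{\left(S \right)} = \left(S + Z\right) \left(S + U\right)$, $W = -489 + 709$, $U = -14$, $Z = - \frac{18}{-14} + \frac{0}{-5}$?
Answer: $\frac{2422139}{7} \approx 3.4602 \cdot 10^{5}$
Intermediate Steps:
$Z = \frac{9}{7}$ ($Z = \left(-18\right) \left(- \frac{1}{14}\right) + 0 \left(- \frac{1}{5}\right) = \frac{9}{7} + 0 = \frac{9}{7} \approx 1.2857$)
$W = 220$
$y{\left(S \right)} = \left(-14 + S\right) \left(\frac{9}{7} + S\right)$ ($y{\left(S \right)} = \left(S + \frac{9}{7}\right) \left(S - 14\right) = \left(\frac{9}{7} + S\right) \left(-14 + S\right) = \left(-14 + S\right) \left(\frac{9}{7} + S\right)$)
$557 + y{\left(-34 \right)} W = 557 + \left(-18 + \left(-34\right)^{2} - - \frac{3026}{7}\right) 220 = 557 + \left(-18 + 1156 + \frac{3026}{7}\right) 220 = 557 + \frac{10992}{7} \cdot 220 = 557 + \frac{2418240}{7} = \frac{2422139}{7}$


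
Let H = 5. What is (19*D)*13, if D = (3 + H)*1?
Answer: 1976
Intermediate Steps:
D = 8 (D = (3 + 5)*1 = 8*1 = 8)
(19*D)*13 = (19*8)*13 = 152*13 = 1976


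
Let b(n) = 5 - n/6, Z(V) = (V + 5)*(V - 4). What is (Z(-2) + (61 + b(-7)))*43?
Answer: 12685/6 ≈ 2114.2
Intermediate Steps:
Z(V) = (-4 + V)*(5 + V) (Z(V) = (5 + V)*(-4 + V) = (-4 + V)*(5 + V))
b(n) = 5 - n/6
(Z(-2) + (61 + b(-7)))*43 = ((-20 - 2 + (-2)²) + (61 + (5 - ⅙*(-7))))*43 = ((-20 - 2 + 4) + (61 + (5 + 7/6)))*43 = (-18 + (61 + 37/6))*43 = (-18 + 403/6)*43 = (295/6)*43 = 12685/6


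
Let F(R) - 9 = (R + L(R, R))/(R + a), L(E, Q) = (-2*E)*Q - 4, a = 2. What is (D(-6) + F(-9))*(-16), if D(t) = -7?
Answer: -432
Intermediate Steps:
L(E, Q) = -4 - 2*E*Q (L(E, Q) = -2*E*Q - 4 = -4 - 2*E*Q)
F(R) = 9 + (-4 + R - 2*R²)/(2 + R) (F(R) = 9 + (R + (-4 - 2*R*R))/(R + 2) = 9 + (R + (-4 - 2*R²))/(2 + R) = 9 + (-4 + R - 2*R²)/(2 + R))
(D(-6) + F(-9))*(-16) = (-7 + 2*(7 - 1*(-9)² + 5*(-9))/(2 - 9))*(-16) = (-7 + 2*(7 - 1*81 - 45)/(-7))*(-16) = (-7 + 2*(-⅐)*(7 - 81 - 45))*(-16) = (-7 + 2*(-⅐)*(-119))*(-16) = (-7 + 34)*(-16) = 27*(-16) = -432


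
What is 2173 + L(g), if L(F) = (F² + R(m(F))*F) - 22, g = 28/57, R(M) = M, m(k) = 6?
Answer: 6998959/3249 ≈ 2154.2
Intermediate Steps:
g = 28/57 (g = 28*(1/57) = 28/57 ≈ 0.49123)
L(F) = -22 + F² + 6*F (L(F) = (F² + 6*F) - 22 = -22 + F² + 6*F)
2173 + L(g) = 2173 + (-22 + (28/57)² + 6*(28/57)) = 2173 + (-22 + 784/3249 + 56/19) = 2173 - 61118/3249 = 6998959/3249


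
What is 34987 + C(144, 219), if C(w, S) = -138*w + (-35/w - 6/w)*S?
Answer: 722527/48 ≈ 15053.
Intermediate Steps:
C(w, S) = -138*w - 41*S/w (C(w, S) = -138*w + (-41/w)*S = -138*w - 41*S/w)
34987 + C(144, 219) = 34987 + (-138*144 - 41*219/144) = 34987 + (-19872 - 41*219*1/144) = 34987 + (-19872 - 2993/48) = 34987 - 956849/48 = 722527/48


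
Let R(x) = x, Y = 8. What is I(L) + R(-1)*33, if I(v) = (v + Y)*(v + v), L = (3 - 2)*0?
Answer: -33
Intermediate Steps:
L = 0 (L = 1*0 = 0)
I(v) = 2*v*(8 + v) (I(v) = (v + 8)*(v + v) = (8 + v)*(2*v) = 2*v*(8 + v))
I(L) + R(-1)*33 = 2*0*(8 + 0) - 1*33 = 2*0*8 - 33 = 0 - 33 = -33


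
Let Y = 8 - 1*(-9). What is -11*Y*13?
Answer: -2431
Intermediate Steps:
Y = 17 (Y = 8 + 9 = 17)
-11*Y*13 = -11*17*13 = -187*13 = -2431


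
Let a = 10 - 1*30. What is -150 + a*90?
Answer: -1950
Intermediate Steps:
a = -20 (a = 10 - 30 = -20)
-150 + a*90 = -150 - 20*90 = -150 - 1800 = -1950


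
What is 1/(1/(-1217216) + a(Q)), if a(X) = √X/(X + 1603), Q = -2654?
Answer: -1344538010816/3932205655505625 + 1557177144979456*I*√2654/3932205655505625 ≈ -0.00034193 + 20.401*I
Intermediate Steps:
a(X) = √X/(1603 + X)
1/(1/(-1217216) + a(Q)) = 1/(1/(-1217216) + √(-2654)/(1603 - 2654)) = 1/(-1/1217216 + (I*√2654)/(-1051)) = 1/(-1/1217216 + (I*√2654)*(-1/1051)) = 1/(-1/1217216 - I*√2654/1051)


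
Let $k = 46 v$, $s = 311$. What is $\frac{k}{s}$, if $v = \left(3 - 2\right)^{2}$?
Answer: $\frac{46}{311} \approx 0.14791$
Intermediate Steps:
$v = 1$ ($v = 1^{2} = 1$)
$k = 46$ ($k = 46 \cdot 1 = 46$)
$\frac{k}{s} = \frac{46}{311}$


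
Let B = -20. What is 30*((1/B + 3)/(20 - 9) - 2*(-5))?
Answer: 6777/22 ≈ 308.05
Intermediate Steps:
30*((1/B + 3)/(20 - 9) - 2*(-5)) = 30*((1/(-20) + 3)/(20 - 9) - 2*(-5)) = 30*((1*(-1/20) + 3)/11 + 10) = 30*((-1/20 + 3)*(1/11) + 10) = 30*((59/20)*(1/11) + 10) = 30*(59/220 + 10) = 30*(2259/220) = 6777/22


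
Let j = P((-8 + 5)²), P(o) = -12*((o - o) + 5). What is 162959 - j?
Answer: 163019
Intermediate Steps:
P(o) = -60 (P(o) = -12*(0 + 5) = -12*5 = -60)
j = -60
162959 - j = 162959 - 1*(-60) = 162959 + 60 = 163019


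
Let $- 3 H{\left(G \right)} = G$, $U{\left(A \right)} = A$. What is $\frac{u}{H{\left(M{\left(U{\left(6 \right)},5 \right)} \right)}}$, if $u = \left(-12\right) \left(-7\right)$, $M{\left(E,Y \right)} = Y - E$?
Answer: $252$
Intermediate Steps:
$u = 84$
$H{\left(G \right)} = - \frac{G}{3}$
$\frac{u}{H{\left(M{\left(U{\left(6 \right)},5 \right)} \right)}} = \frac{84}{\left(- \frac{1}{3}\right) \left(5 - 6\right)} = \frac{84}{\left(- \frac{1}{3}\right) \left(-1\right)} = 84 \frac{1}{\frac{1}{3}} = 84 \cdot 3 = 252$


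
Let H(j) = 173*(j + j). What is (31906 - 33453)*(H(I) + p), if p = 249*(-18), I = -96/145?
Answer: 1056764982/145 ≈ 7.2880e+6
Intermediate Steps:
I = -96/145 (I = -96*1/145 = -96/145 ≈ -0.66207)
H(j) = 346*j (H(j) = 173*(2*j) = 346*j)
p = -4482
(31906 - 33453)*(H(I) + p) = (31906 - 33453)*(346*(-96/145) - 4482) = -1547*(-33216/145 - 4482) = -1547*(-683106/145) = 1056764982/145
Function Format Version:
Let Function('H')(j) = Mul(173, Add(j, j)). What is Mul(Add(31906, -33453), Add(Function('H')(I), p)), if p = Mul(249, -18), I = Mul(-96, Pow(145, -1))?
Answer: Rational(1056764982, 145) ≈ 7.2880e+6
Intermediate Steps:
I = Rational(-96, 145) (I = Mul(-96, Rational(1, 145)) = Rational(-96, 145) ≈ -0.66207)
Function('H')(j) = Mul(346, j) (Function('H')(j) = Mul(173, Mul(2, j)) = Mul(346, j))
p = -4482
Mul(Add(31906, -33453), Add(Function('H')(I), p)) = Mul(Add(31906, -33453), Add(Mul(346, Rational(-96, 145)), -4482)) = Mul(-1547, Add(Rational(-33216, 145), -4482)) = Mul(-1547, Rational(-683106, 145)) = Rational(1056764982, 145)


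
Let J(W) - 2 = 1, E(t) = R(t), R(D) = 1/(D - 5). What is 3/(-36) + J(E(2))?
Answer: 35/12 ≈ 2.9167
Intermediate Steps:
R(D) = 1/(-5 + D)
E(t) = 1/(-5 + t)
J(W) = 3 (J(W) = 2 + 1 = 3)
3/(-36) + J(E(2)) = 3/(-36) + 3 = 3*(-1/36) + 3 = -1/12 + 3 = 35/12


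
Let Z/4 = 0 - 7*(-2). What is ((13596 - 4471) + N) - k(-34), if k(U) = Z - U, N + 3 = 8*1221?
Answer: 18800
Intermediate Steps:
Z = 56 (Z = 4*(0 - 7*(-2)) = 4*(0 + 14) = 4*14 = 56)
N = 9765 (N = -3 + 8*1221 = -3 + 9768 = 9765)
k(U) = 56 - U
((13596 - 4471) + N) - k(-34) = ((13596 - 4471) + 9765) - (56 - 1*(-34)) = (9125 + 9765) - (56 + 34) = 18890 - 1*90 = 18890 - 90 = 18800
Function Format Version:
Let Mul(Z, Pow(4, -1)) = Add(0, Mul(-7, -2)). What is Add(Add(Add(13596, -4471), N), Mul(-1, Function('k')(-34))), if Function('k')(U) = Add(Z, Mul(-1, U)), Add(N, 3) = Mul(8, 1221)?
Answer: 18800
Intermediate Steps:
Z = 56 (Z = Mul(4, Add(0, Mul(-7, -2))) = Mul(4, Add(0, 14)) = Mul(4, 14) = 56)
N = 9765 (N = Add(-3, Mul(8, 1221)) = Add(-3, 9768) = 9765)
Function('k')(U) = Add(56, Mul(-1, U))
Add(Add(Add(13596, -4471), N), Mul(-1, Function('k')(-34))) = Add(Add(Add(13596, -4471), 9765), Mul(-1, Add(56, Mul(-1, -34)))) = Add(Add(9125, 9765), Mul(-1, Add(56, 34))) = Add(18890, Mul(-1, 90)) = Add(18890, -90) = 18800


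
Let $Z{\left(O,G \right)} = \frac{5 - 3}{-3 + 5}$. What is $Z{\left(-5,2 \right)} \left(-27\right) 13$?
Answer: $-351$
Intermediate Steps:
$Z{\left(O,G \right)} = 1$ ($Z{\left(O,G \right)} = \frac{2}{2} = 2 \cdot \frac{1}{2} = 1$)
$Z{\left(-5,2 \right)} \left(-27\right) 13 = 1 \left(-27\right) 13 = \left(-27\right) 13 = -351$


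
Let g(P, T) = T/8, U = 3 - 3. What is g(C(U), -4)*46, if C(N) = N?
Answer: -23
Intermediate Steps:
U = 0
g(P, T) = T/8 (g(P, T) = T*(1/8) = T/8)
g(C(U), -4)*46 = ((1/8)*(-4))*46 = -1/2*46 = -23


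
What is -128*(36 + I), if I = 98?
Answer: -17152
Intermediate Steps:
-128*(36 + I) = -128*(36 + 98) = -128*134 = -17152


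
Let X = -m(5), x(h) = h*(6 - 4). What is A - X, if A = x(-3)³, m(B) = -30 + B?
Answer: -241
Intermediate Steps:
x(h) = 2*h (x(h) = h*2 = 2*h)
X = 25 (X = -(-30 + 5) = -1*(-25) = 25)
A = -216 (A = (2*(-3))³ = (-6)³ = -216)
A - X = -216 - 1*25 = -216 - 25 = -241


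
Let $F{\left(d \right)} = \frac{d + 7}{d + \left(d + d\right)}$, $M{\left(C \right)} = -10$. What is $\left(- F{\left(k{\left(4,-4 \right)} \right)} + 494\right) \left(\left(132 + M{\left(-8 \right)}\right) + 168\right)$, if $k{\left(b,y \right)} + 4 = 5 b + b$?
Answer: $\frac{286259}{2} \approx 1.4313 \cdot 10^{5}$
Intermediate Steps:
$k{\left(b,y \right)} = -4 + 6 b$ ($k{\left(b,y \right)} = -4 + \left(5 b + b\right) = -4 + 6 b$)
$F{\left(d \right)} = \frac{7 + d}{3 d}$ ($F{\left(d \right)} = \frac{7 + d}{d + 2 d} = \frac{7 + d}{3 d}$)
$\left(- F{\left(k{\left(4,-4 \right)} \right)} + 494\right) \left(\left(132 + M{\left(-8 \right)}\right) + 168\right) = \left(- \frac{7 + \left(-4 + 6 \cdot 4\right)}{3 \left(-4 + 6 \cdot 4\right)} + 494\right) \left(\left(132 - 10\right) + 168\right) = \left(- \frac{7 + \left(-4 + 24\right)}{3 \left(-4 + 24\right)} + 494\right) \left(122 + 168\right) = \left(- \frac{7 + 20}{3 \cdot 20} + 494\right) 290 = \left(- \frac{27}{3 \cdot 20} + 494\right) 290 = \left(\left(-1\right) \frac{9}{20} + 494\right) 290 = \left(- \frac{9}{20} + 494\right) 290 = \frac{9871}{20} \cdot 290 = \frac{286259}{2}$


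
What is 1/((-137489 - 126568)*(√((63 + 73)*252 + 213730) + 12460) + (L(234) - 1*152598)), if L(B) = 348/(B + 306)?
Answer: -6662863205145/21887820846109710663511 + 534715425*√248002/21887820846109710663511 ≈ -2.9224e-10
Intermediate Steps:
L(B) = 348/(306 + B)
1/((-137489 - 126568)*(√((63 + 73)*252 + 213730) + 12460) + (L(234) - 1*152598)) = 1/((-137489 - 126568)*(√((63 + 73)*252 + 213730) + 12460) + (348/(306 + 234) - 1*152598)) = 1/(-264057*(√(136*252 + 213730) + 12460) + (348/540 - 152598)) = 1/(-264057*(√(34272 + 213730) + 12460) + (348*(1/540) - 152598)) = 1/(-264057*(√248002 + 12460) + (29/45 - 152598)) = 1/(-264057*(12460 + √248002) - 6866881/45) = 1/((-3290150220 - 264057*√248002) - 6866881/45) = 1/(-148063626781/45 - 264057*√248002)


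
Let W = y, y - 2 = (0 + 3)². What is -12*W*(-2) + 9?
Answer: 273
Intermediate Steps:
y = 11 (y = 2 + (0 + 3)² = 2 + 3² = 2 + 9 = 11)
W = 11
-12*W*(-2) + 9 = -132*(-2) + 9 = -12*(-22) + 9 = 264 + 9 = 273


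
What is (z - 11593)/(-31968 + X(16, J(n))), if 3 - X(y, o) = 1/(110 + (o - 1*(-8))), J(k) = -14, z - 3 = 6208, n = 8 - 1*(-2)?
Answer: 559728/3324361 ≈ 0.16837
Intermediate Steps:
n = 10 (n = 8 + 2 = 10)
z = 6211 (z = 3 + 6208 = 6211)
X(y, o) = 3 - 1/(118 + o) (X(y, o) = 3 - 1/(110 + (o - 1*(-8))) = 3 - 1/(110 + (o + 8)) = 3 - 1/(110 + (8 + o)) = 3 - 1/(118 + o))
(z - 11593)/(-31968 + X(16, J(n))) = (6211 - 11593)/(-31968 + (353 + 3*(-14))/(118 - 14)) = -5382/(-31968 + (353 - 42)/104) = -5382/(-31968 + (1/104)*311) = -5382/(-31968 + 311/104) = -5382/(-3324361/104) = -5382*(-104/3324361) = 559728/3324361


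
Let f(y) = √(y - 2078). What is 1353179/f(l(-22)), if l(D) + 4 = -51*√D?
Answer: 1353179*√3/(3*√(-694 - 17*I*√22)) ≈ 1689.8 + 29511.0*I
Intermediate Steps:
l(D) = -4 - 51*√D
f(y) = √(-2078 + y)
1353179/f(l(-22)) = 1353179/(√(-2078 + (-4 - 51*I*√22))) = 1353179/(√(-2082 - 51*I*√22)) = 1353179/√(-2082 - 51*I*√22)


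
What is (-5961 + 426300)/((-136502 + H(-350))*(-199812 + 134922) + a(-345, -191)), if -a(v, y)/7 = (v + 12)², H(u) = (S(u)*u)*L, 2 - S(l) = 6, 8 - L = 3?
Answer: 140113/2800869519 ≈ 5.0025e-5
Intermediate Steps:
L = 5 (L = 8 - 1*3 = 8 - 3 = 5)
S(l) = -4 (S(l) = 2 - 1*6 = 2 - 6 = -4)
H(u) = -20*u (H(u) = -4*u*5 = -20*u)
a(v, y) = -7*(12 + v)² (a(v, y) = -7*(v + 12)² = -7*(12 + v)²)
(-5961 + 426300)/((-136502 + H(-350))*(-199812 + 134922) + a(-345, -191)) = (-5961 + 426300)/((-136502 - 20*(-350))*(-199812 + 134922) - 7*(12 - 345)²) = 420339/((-136502 + 7000)*(-64890) - 7*(-333)²) = 420339/(-129502*(-64890) - 7*110889) = 420339/(8403384780 - 776223) = 420339/8402608557 = 420339*(1/8402608557) = 140113/2800869519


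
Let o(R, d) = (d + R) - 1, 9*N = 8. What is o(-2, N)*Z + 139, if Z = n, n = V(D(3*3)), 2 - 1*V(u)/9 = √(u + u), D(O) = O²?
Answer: 101 + 171*√2 ≈ 342.83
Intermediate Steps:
N = 8/9 (N = (⅑)*8 = 8/9 ≈ 0.88889)
o(R, d) = -1 + R + d (o(R, d) = (R + d) - 1 = -1 + R + d)
V(u) = 18 - 9*√2*√u (V(u) = 18 - 9*√(u + u) = 18 - 9*√2*√u)
n = 18 - 81*√2 (n = 18 - 9*√2*√((3*3)²) = 18 - 9*√2*√(9²) = 18 - 9*√2*√81 = 18 - 9*√2*9 = 18 - 81*√2 ≈ -96.551)
Z = 18 - 81*√2 ≈ -96.551
o(-2, N)*Z + 139 = (-1 - 2 + 8/9)*(18 - 81*√2) + 139 = -19*(18 - 81*√2)/9 + 139 = (-38 + 171*√2) + 139 = 101 + 171*√2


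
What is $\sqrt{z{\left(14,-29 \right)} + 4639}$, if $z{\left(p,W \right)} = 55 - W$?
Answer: $\sqrt{4723} \approx 68.724$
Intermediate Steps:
$\sqrt{z{\left(14,-29 \right)} + 4639} = \sqrt{\left(55 - -29\right) + 4639} = \sqrt{\left(55 + 29\right) + 4639} = \sqrt{84 + 4639} = \sqrt{4723}$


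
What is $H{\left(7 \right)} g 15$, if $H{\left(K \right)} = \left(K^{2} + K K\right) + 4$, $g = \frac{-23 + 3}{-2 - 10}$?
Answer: $2550$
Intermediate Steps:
$g = \frac{5}{3}$ ($g = - \frac{20}{-12} = \left(-20\right) \left(- \frac{1}{12}\right) = \frac{5}{3} \approx 1.6667$)
$H{\left(K \right)} = 4 + 2 K^{2}$ ($H{\left(K \right)} = \left(K^{2} + K^{2}\right) + 4 = 2 K^{2} + 4 = 4 + 2 K^{2}$)
$H{\left(7 \right)} g 15 = \left(4 + 2 \cdot 7^{2}\right) \frac{5}{3} \cdot 15 = \left(4 + 2 \cdot 49\right) \frac{5}{3} \cdot 15 = \left(4 + 98\right) \frac{5}{3} \cdot 15 = 102 \cdot \frac{5}{3} \cdot 15 = 170 \cdot 15 = 2550$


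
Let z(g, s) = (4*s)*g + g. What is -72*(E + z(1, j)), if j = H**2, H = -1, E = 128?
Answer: -9576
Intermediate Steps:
j = 1 (j = (-1)**2 = 1)
z(g, s) = g + 4*g*s (z(g, s) = 4*g*s + g = g + 4*g*s)
-72*(E + z(1, j)) = -72*(128 + 1*(1 + 4*1)) = -72*(128 + 1*(1 + 4)) = -72*(128 + 1*5) = -72*(128 + 5) = -72*133 = -9576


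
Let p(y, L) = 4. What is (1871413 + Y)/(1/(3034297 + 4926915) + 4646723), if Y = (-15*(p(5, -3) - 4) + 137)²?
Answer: 15048139620584/36993546908277 ≈ 0.40678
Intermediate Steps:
Y = 18769 (Y = (-15*(4 - 4) + 137)² = (-15*0 + 137)² = (0 + 137)² = 137² = 18769)
(1871413 + Y)/(1/(3034297 + 4926915) + 4646723) = (1871413 + 18769)/(1/(3034297 + 4926915) + 4646723) = 1890182/(1/7961212 + 4646723) = 1890182/(36993546908277/7961212) = 1890182*(7961212/36993546908277) = 15048139620584/36993546908277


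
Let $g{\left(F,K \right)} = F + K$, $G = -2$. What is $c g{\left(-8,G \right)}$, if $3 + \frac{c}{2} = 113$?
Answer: $-2200$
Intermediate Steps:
$c = 220$ ($c = -6 + 2 \cdot 113 = -6 + 226 = 220$)
$c g{\left(-8,G \right)} = 220 \left(-8 - 2\right) = 220 \left(-10\right) = -2200$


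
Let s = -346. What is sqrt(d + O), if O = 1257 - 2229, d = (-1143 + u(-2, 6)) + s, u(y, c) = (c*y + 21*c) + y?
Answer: 9*I*sqrt(29) ≈ 48.466*I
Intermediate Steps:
u(y, c) = y + 21*c + c*y (u(y, c) = (21*c + c*y) + y = y + 21*c + c*y)
d = -1377 (d = (-1143 + (-2 + 21*6 + 6*(-2))) - 346 = (-1143 + (-2 + 126 - 12)) - 346 = (-1143 + 112) - 346 = -1031 - 346 = -1377)
O = -972
sqrt(d + O) = sqrt(-1377 - 972) = sqrt(-2349) = 9*I*sqrt(29)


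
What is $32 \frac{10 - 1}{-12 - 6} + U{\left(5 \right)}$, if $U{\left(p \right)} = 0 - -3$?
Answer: $-13$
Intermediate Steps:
$U{\left(p \right)} = 3$ ($U{\left(p \right)} = 0 + 3 = 3$)
$32 \frac{10 - 1}{-12 - 6} + U{\left(5 \right)} = 32 \frac{10 - 1}{-12 - 6} + 3 = 32 \frac{9}{-18} + 3 = 32 \cdot 9 \left(- \frac{1}{18}\right) + 3 = 32 \left(- \frac{1}{2}\right) + 3 = -16 + 3 = -13$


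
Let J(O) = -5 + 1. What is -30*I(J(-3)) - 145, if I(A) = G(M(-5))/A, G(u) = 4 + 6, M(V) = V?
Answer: -70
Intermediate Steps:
J(O) = -4
G(u) = 10
I(A) = 10/A
-30*I(J(-3)) - 145 = -300/(-4) - 145 = -300*(-1)/4 - 145 = -30*(-5/2) - 145 = 75 - 145 = -70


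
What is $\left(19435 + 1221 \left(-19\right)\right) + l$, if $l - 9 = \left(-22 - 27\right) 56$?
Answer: $-6499$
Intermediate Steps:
$l = -2735$ ($l = 9 + \left(-22 - 27\right) 56 = 9 - 2744 = -2735$)
$\left(19435 + 1221 \left(-19\right)\right) + l = \left(19435 + 1221 \left(-19\right)\right) - 2735 = \left(19435 - 23199\right) - 2735 = -3764 - 2735 = -6499$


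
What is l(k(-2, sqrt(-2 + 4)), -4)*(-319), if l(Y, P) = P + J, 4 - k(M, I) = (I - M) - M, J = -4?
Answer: 2552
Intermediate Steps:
k(M, I) = 4 - I + 2*M (k(M, I) = 4 - ((I - M) - M) = 4 - (I - 2*M) = 4 + (-I + 2*M) = 4 - I + 2*M)
l(Y, P) = -4 + P (l(Y, P) = P - 4 = -4 + P)
l(k(-2, sqrt(-2 + 4)), -4)*(-319) = (-4 - 4)*(-319) = -8*(-319) = 2552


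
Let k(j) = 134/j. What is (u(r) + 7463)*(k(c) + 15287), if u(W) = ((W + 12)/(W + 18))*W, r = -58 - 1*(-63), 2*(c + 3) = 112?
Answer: 139163788230/1219 ≈ 1.1416e+8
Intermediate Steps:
c = 53 (c = -3 + (½)*112 = -3 + 56 = 53)
r = 5 (r = -58 + 63 = 5)
u(W) = W*(12 + W)/(18 + W) (u(W) = ((12 + W)/(18 + W))*W = W*(12 + W)/(18 + W))
(u(r) + 7463)*(k(c) + 15287) = (5*(12 + 5)/(18 + 5) + 7463)*(134/53 + 15287) = (5*17/23 + 7463)*(134*(1/53) + 15287) = (5*(1/23)*17 + 7463)*(134/53 + 15287) = (85/23 + 7463)*(810345/53) = (171734/23)*(810345/53) = 139163788230/1219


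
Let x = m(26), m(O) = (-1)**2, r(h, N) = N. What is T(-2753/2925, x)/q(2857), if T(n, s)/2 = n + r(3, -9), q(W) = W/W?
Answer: -58156/2925 ≈ -19.882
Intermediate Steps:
m(O) = 1
x = 1
q(W) = 1
T(n, s) = -18 + 2*n (T(n, s) = 2*(n - 9) = 2*(-9 + n) = -18 + 2*n)
T(-2753/2925, x)/q(2857) = (-18 + 2*(-2753/2925))/1 = (-18 + 2*(-2753*1/2925))*1 = (-18 + 2*(-2753/2925))*1 = (-18 - 5506/2925)*1 = -58156/2925*1 = -58156/2925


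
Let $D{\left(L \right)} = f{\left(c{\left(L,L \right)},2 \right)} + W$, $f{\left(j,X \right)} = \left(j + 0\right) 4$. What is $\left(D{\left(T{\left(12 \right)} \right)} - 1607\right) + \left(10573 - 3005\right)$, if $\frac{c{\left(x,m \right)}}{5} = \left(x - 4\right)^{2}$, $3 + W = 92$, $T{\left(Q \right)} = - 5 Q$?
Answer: $87970$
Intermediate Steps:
$W = 89$ ($W = -3 + 92 = 89$)
$c{\left(x,m \right)} = 5 \left(-4 + x\right)^{2}$ ($c{\left(x,m \right)} = 5 \left(x - 4\right)^{2} = 5 \left(-4 + x\right)^{2}$)
$f{\left(j,X \right)} = 4 j$ ($f{\left(j,X \right)} = j 4 = 4 j$)
$D{\left(L \right)} = 89 + 20 \left(-4 + L\right)^{2}$ ($D{\left(L \right)} = 4 \cdot 5 \left(-4 + L\right)^{2} + 89 = 20 \left(-4 + L\right)^{2} + 89 = 89 + 20 \left(-4 + L\right)^{2}$)
$\left(D{\left(T{\left(12 \right)} \right)} - 1607\right) + \left(10573 - 3005\right) = \left(\left(89 + 20 \left(-4 - 60\right)^{2}\right) - 1607\right) + \left(10573 - 3005\right) = \left(\left(89 + 20 \left(-64\right)^{2}\right) - 1607\right) + 7568 = \left(\left(89 + 20 \cdot 4096\right) - 1607\right) + 7568 = \left(\left(89 + 81920\right) - 1607\right) + 7568 = \left(82009 - 1607\right) + 7568 = 80402 + 7568 = 87970$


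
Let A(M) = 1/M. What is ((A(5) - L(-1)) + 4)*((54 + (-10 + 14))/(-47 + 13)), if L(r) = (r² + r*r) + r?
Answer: -464/85 ≈ -5.4588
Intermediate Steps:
L(r) = r + 2*r² (L(r) = (r² + r²) + r = 2*r² + r = r + 2*r²)
((A(5) - L(-1)) + 4)*((54 + (-10 + 14))/(-47 + 13)) = ((1/5 - (-1)*(1 + 2*(-1))) + 4)*((54 + (-10 + 14))/(-47 + 13)) = ((⅕ - (-1)*(1 - 2)) + 4)*((54 + 4)/(-34)) = ((⅕ - (-1)*(-1)) + 4)*(58*(-1/34)) = ((⅕ - 1*1) + 4)*(-29/17) = ((⅕ - 1) + 4)*(-29/17) = (-⅘ + 4)*(-29/17) = (16/5)*(-29/17) = -464/85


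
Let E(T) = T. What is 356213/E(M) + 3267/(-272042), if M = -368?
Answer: -48453049601/50055728 ≈ -967.98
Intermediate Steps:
356213/E(M) + 3267/(-272042) = 356213/(-368) + 3267/(-272042) = 356213*(-1/368) + 3267*(-1/272042) = -356213/368 - 3267/272042 = -48453049601/50055728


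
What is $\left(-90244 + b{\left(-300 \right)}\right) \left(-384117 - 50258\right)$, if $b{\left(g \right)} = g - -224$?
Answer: $39232750000$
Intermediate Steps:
$b{\left(g \right)} = 224 + g$ ($b{\left(g \right)} = g + 224 = 224 + g$)
$\left(-90244 + b{\left(-300 \right)}\right) \left(-384117 - 50258\right) = \left(-90244 + \left(224 - 300\right)\right) \left(-384117 - 50258\right) = \left(-90244 - 76\right) \left(-434375\right) = \left(-90320\right) \left(-434375\right) = 39232750000$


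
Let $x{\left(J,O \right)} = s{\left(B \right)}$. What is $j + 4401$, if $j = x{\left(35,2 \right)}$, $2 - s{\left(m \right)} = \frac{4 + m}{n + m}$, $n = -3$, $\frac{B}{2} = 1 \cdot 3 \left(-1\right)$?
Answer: $\frac{39625}{9} \approx 4402.8$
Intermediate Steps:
$B = -6$ ($B = 2 \cdot 1 \cdot 3 \left(-1\right) = 2 \cdot 3 \left(-1\right) = 2 \left(-3\right) = -6$)
$s{\left(m \right)} = 2 - \frac{4 + m}{-3 + m}$
$x{\left(J,O \right)} = \frac{16}{9}$ ($x{\left(J,O \right)} = \frac{-10 - 6}{-3 - 6} = \frac{1}{-9} \left(-16\right) = \left(- \frac{1}{9}\right) \left(-16\right) = \frac{16}{9}$)
$j = \frac{16}{9} \approx 1.7778$
$j + 4401 = \frac{16}{9} + 4401 = \frac{39625}{9}$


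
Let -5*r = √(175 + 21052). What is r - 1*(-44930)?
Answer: 44930 - √21227/5 ≈ 44901.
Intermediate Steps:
r = -√21227/5 (r = -√(175 + 21052)/5 = -√21227/5 ≈ -29.139)
r - 1*(-44930) = -√21227/5 - 1*(-44930) = -√21227/5 + 44930 = 44930 - √21227/5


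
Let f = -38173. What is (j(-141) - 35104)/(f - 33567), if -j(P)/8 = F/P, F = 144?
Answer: 412376/842945 ≈ 0.48921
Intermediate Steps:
j(P) = -1152/P
(j(-141) - 35104)/(f - 33567) = (-1152/(-141) - 35104)/(-38173 - 33567) = (-1152*(-1/141) - 35104)/(-71740) = (384/47 - 35104)*(-1/71740) = -1649504/47*(-1/71740) = 412376/842945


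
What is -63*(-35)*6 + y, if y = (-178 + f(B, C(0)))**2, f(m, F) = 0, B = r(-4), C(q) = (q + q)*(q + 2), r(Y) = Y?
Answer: 44914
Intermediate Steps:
C(q) = 2*q*(2 + q) (C(q) = (2*q)*(2 + q) = 2*q*(2 + q))
B = -4
y = 31684 (y = (-178 + 0)**2 = (-178)**2 = 31684)
-63*(-35)*6 + y = -63*(-35)*6 + 31684 = 2205*6 + 31684 = 13230 + 31684 = 44914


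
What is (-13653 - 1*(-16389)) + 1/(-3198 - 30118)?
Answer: 91152575/33316 ≈ 2736.0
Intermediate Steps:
(-13653 - 1*(-16389)) + 1/(-3198 - 30118) = (-13653 + 16389) + 1/(-33316) = 2736 - 1/33316 = 91152575/33316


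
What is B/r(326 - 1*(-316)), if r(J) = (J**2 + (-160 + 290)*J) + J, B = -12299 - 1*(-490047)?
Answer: 238874/248133 ≈ 0.96269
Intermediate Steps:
B = 477748 (B = -12299 + 490047 = 477748)
r(J) = J**2 + 131*J (r(J) = (J**2 + 130*J) + J = J**2 + 131*J)
B/r(326 - 1*(-316)) = 477748/(((326 - 1*(-316))*(131 + (326 - 1*(-316))))) = 477748/(((326 + 316)*(131 + (326 + 316)))) = 477748/((642*(131 + 642))) = 477748/((642*773)) = 477748/496266 = 477748*(1/496266) = 238874/248133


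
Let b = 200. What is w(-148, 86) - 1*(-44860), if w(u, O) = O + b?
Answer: 45146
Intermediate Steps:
w(u, O) = 200 + O (w(u, O) = O + 200 = 200 + O)
w(-148, 86) - 1*(-44860) = (200 + 86) - 1*(-44860) = 286 + 44860 = 45146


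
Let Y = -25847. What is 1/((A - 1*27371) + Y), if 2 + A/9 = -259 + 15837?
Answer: 1/86966 ≈ 1.1499e-5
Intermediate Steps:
A = 140184 (A = -18 + 9*(-259 + 15837) = -18 + 9*15578 = -18 + 140202 = 140184)
1/((A - 1*27371) + Y) = 1/((140184 - 1*27371) - 25847) = 1/((140184 - 27371) - 25847) = 1/(112813 - 25847) = 1/86966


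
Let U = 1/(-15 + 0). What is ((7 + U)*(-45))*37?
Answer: -11544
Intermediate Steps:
U = -1/15 (U = 1/(-15) = -1/15 ≈ -0.066667)
((7 + U)*(-45))*37 = ((7 - 1/15)*(-45))*37 = ((104/15)*(-45))*37 = -312*37 = -11544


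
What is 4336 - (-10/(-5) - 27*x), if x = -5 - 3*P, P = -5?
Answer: 4604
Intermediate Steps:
x = 10 (x = -5 - 3*(-5) = -5 + 15 = 10)
4336 - (-10/(-5) - 27*x) = 4336 - (-10/(-5) - 27*10) = 4336 - (-10*(-1/5) - 270) = 4336 - (2 - 270) = 4336 - 1*(-268) = 4336 + 268 = 4604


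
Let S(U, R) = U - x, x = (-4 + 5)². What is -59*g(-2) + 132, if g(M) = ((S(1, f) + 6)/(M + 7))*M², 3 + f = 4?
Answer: -756/5 ≈ -151.20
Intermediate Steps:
f = 1 (f = -3 + 4 = 1)
x = 1 (x = 1² = 1)
S(U, R) = -1 + U (S(U, R) = U - 1*1 = U - 1 = -1 + U)
g(M) = 6*M²/(7 + M) (g(M) = (((-1 + 1) + 6)/(M + 7))*M² = ((0 + 6)/(7 + M))*M² = (6/(7 + M))*M² = 6*M²/(7 + M))
-59*g(-2) + 132 = -354*(-2)²/(7 - 2) + 132 = -354*4/5 + 132 = -59*24/5 + 132 = -1416/5 + 132 = -756/5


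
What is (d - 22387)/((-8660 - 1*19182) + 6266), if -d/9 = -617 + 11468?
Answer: 60023/10788 ≈ 5.5639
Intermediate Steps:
d = -97659 (d = -9*(-617 + 11468) = -9*10851 = -97659)
(d - 22387)/((-8660 - 1*19182) + 6266) = (-97659 - 22387)/((-8660 - 1*19182) + 6266) = -120046/((-8660 - 19182) + 6266) = -120046/(-27842 + 6266) = -120046/(-21576) = -120046*(-1/21576) = 60023/10788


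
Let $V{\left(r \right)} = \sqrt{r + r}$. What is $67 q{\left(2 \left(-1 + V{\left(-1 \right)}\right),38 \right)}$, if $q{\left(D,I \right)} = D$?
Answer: $-134 + 134 i \sqrt{2} \approx -134.0 + 189.5 i$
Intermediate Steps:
$V{\left(r \right)} = \sqrt{2} \sqrt{r}$ ($V{\left(r \right)} = \sqrt{2 r} = \sqrt{2} \sqrt{r}$)
$67 q{\left(2 \left(-1 + V{\left(-1 \right)}\right),38 \right)} = 67 \cdot 2 \left(-1 + \sqrt{2} \sqrt{-1}\right) = 67 \cdot 2 \left(-1 + \sqrt{2} i\right) = 67 \cdot 2 \left(-1 + i \sqrt{2}\right) = 67 \left(-2 + 2 i \sqrt{2}\right) = -134 + 134 i \sqrt{2}$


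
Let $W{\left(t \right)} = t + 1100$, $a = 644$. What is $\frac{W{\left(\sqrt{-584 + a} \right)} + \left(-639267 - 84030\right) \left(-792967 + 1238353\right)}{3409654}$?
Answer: $- \frac{161073178271}{1704827} + \frac{\sqrt{15}}{1704827} \approx -94481.0$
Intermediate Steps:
$W{\left(t \right)} = 1100 + t$
$\frac{W{\left(\sqrt{-584 + a} \right)} + \left(-639267 - 84030\right) \left(-792967 + 1238353\right)}{3409654} = \frac{\left(1100 + \sqrt{-584 + 644}\right) + \left(-639267 - 84030\right) \left(-792967 + 1238353\right)}{3409654} = \left(\left(1100 + \sqrt{60}\right) - 322146357642\right) \frac{1}{3409654} = \left(\left(1100 + 2 \sqrt{15}\right) - 322146357642\right) \frac{1}{3409654} = \left(-322146356542 + 2 \sqrt{15}\right) \frac{1}{3409654} = - \frac{161073178271}{1704827} + \frac{\sqrt{15}}{1704827}$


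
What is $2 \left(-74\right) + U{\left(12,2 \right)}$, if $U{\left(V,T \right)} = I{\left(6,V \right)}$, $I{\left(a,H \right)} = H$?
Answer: $-136$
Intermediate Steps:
$U{\left(V,T \right)} = V$
$2 \left(-74\right) + U{\left(12,2 \right)} = 2 \left(-74\right) + 12 = -148 + 12 = -136$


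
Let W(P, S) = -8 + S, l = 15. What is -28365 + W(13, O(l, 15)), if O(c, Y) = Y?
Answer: -28358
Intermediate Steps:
-28365 + W(13, O(l, 15)) = -28365 + (-8 + 15) = -28365 + 7 = -28358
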